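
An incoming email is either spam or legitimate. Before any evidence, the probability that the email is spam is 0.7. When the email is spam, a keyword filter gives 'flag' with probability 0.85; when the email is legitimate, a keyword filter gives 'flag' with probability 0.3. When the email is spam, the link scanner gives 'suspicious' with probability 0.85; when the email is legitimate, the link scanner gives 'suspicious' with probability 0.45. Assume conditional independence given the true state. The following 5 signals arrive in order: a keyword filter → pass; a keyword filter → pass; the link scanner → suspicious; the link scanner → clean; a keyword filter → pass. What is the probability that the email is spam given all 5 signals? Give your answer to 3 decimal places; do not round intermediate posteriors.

0.012

Apply Bayes' rule sequentially, carrying P(spam) forward.
After a keyword filter='pass': P(spam) = 0.15·0.7000 / (0.15·0.7000 + 0.7·0.3000) ≈ 0.3333
After a keyword filter='pass': P(spam) = 0.15·0.3333 / (0.15·0.3333 + 0.7·0.6667) ≈ 0.0968
After the link scanner='suspicious': P(spam) = 0.85·0.0968 / (0.85·0.0968 + 0.45·0.9032) ≈ 0.1683
After the link scanner='clean': P(spam) = 0.15·0.1683 / (0.15·0.1683 + 0.55·0.8317) ≈ 0.0523
After a keyword filter='pass': P(spam) = 0.15·0.0523 / (0.15·0.0523 + 0.7·0.9477) ≈ 0.0117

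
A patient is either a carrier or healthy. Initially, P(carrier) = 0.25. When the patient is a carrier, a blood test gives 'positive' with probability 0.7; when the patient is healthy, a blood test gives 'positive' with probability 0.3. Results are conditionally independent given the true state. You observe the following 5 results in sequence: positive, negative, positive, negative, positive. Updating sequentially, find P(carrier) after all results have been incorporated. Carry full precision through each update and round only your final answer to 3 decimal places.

0.438

Each posterior becomes the prior for the next update.
After 'positive': P(carrier) = 0.7·0.2500 / (0.7·0.2500 + 0.3·0.7500) ≈ 0.4375
After 'negative': P(carrier) = 0.3·0.4375 / (0.3·0.4375 + 0.7·0.5625) ≈ 0.2500
After 'positive': P(carrier) = 0.7·0.2500 / (0.7·0.2500 + 0.3·0.7500) ≈ 0.4375
After 'negative': P(carrier) = 0.3·0.4375 / (0.3·0.4375 + 0.7·0.5625) ≈ 0.2500
After 'positive': P(carrier) = 0.7·0.2500 / (0.7·0.2500 + 0.3·0.7500) ≈ 0.4375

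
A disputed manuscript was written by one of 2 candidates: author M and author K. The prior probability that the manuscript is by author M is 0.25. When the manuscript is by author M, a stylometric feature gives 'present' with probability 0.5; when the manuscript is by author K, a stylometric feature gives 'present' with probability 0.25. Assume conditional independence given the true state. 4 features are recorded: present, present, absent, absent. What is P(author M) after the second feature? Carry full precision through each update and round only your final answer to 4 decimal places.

After 'present': P(author M) = 0.5·0.2500 / (0.5·0.2500 + 0.25·0.7500) ≈ 0.4000
After 'present': P(author M) = 0.5·0.4000 / (0.5·0.4000 + 0.25·0.6000) ≈ 0.5714

0.5714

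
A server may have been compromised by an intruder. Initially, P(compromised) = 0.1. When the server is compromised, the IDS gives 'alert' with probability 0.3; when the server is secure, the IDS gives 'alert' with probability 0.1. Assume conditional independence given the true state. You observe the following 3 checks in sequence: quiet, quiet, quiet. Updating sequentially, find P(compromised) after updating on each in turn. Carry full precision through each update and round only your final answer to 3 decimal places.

Each posterior becomes the prior for the next update.
After 'quiet': P(compromised) = 0.7·0.1000 / (0.7·0.1000 + 0.9·0.9000) ≈ 0.0795
After 'quiet': P(compromised) = 0.7·0.0795 / (0.7·0.0795 + 0.9·0.9205) ≈ 0.0630
After 'quiet': P(compromised) = 0.7·0.0630 / (0.7·0.0630 + 0.9·0.9370) ≈ 0.0497

0.050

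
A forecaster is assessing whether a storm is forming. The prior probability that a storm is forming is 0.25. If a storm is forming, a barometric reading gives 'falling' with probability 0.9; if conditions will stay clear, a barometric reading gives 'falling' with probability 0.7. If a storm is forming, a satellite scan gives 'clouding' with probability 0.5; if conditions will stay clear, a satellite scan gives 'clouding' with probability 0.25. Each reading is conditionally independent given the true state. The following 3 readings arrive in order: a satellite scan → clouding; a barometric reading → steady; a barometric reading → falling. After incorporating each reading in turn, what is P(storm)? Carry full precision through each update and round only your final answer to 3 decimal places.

After a satellite scan='clouding': P(storm) = 0.5·0.2500 / (0.5·0.2500 + 0.25·0.7500) ≈ 0.4000
After a barometric reading='steady': P(storm) = 0.1·0.4000 / (0.1·0.4000 + 0.3·0.6000) ≈ 0.1818
After a barometric reading='falling': P(storm) = 0.9·0.1818 / (0.9·0.1818 + 0.7·0.8182) ≈ 0.2222

0.222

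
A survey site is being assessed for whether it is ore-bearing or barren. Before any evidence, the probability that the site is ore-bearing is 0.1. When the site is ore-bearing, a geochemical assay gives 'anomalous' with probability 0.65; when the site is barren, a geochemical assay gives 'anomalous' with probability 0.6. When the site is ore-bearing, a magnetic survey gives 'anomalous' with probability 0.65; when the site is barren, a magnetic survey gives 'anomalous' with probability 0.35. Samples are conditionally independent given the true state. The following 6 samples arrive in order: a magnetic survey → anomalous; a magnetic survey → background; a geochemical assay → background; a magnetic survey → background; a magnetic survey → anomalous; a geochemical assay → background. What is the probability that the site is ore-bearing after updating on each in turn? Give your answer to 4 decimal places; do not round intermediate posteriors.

Apply Bayes' rule sequentially, carrying P(ore) forward.
After a magnetic survey='anomalous': P(ore) = 0.65·0.1000 / (0.65·0.1000 + 0.35·0.9000) ≈ 0.1711
After a magnetic survey='background': P(ore) = 0.35·0.1711 / (0.35·0.1711 + 0.65·0.8289) ≈ 0.1000
After a geochemical assay='background': P(ore) = 0.35·0.1000 / (0.35·0.1000 + 0.4·0.9000) ≈ 0.0886
After a magnetic survey='background': P(ore) = 0.35·0.0886 / (0.35·0.0886 + 0.65·0.9114) ≈ 0.0497
After a magnetic survey='anomalous': P(ore) = 0.65·0.0497 / (0.65·0.0497 + 0.35·0.9503) ≈ 0.0886
After a geochemical assay='background': P(ore) = 0.35·0.0886 / (0.35·0.0886 + 0.4·0.9114) ≈ 0.0784

0.0784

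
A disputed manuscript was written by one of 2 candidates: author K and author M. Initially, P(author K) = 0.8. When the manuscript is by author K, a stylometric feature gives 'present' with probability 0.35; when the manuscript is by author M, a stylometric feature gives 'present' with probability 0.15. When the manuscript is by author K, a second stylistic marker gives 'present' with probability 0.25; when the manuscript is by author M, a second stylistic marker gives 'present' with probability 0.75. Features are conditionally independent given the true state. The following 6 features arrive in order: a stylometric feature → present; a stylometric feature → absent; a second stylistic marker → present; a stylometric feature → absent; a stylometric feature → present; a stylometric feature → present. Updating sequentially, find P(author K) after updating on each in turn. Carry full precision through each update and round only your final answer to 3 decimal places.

Apply Bayes' rule sequentially, carrying P(author K) forward.
After a stylometric feature='present': P(author K) = 0.35·0.8000 / (0.35·0.8000 + 0.15·0.2000) ≈ 0.9032
After a stylometric feature='absent': P(author K) = 0.65·0.9032 / (0.65·0.9032 + 0.85·0.0968) ≈ 0.8771
After a second stylistic marker='present': P(author K) = 0.25·0.8771 / (0.25·0.8771 + 0.75·0.1229) ≈ 0.7041
After a stylometric feature='absent': P(author K) = 0.65·0.7041 / (0.65·0.7041 + 0.85·0.2959) ≈ 0.6453
After a stylometric feature='present': P(author K) = 0.35·0.6453 / (0.35·0.6453 + 0.15·0.3547) ≈ 0.8093
After a stylometric feature='present': P(author K) = 0.35·0.8093 / (0.35·0.8093 + 0.15·0.1907) ≈ 0.9083

0.908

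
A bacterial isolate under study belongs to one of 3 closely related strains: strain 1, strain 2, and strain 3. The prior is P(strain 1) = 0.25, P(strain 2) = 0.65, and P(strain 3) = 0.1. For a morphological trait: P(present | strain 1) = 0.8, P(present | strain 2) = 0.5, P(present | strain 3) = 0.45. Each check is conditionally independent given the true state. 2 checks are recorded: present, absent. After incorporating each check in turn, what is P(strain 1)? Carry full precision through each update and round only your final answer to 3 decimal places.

0.176

After 'present': normaliser = 0.8·0.2500 + 0.5·0.6500 + 0.45·0.1000; P(strain 1) ≈ 0.3509, P(strain 2) ≈ 0.5702, P(strain 3) ≈ 0.0789
After 'absent': normaliser = 0.2·0.3509 + 0.5·0.5702 + 0.55·0.0789; P(strain 1) ≈ 0.1760, P(strain 2) ≈ 0.7151, P(strain 3) ≈ 0.1089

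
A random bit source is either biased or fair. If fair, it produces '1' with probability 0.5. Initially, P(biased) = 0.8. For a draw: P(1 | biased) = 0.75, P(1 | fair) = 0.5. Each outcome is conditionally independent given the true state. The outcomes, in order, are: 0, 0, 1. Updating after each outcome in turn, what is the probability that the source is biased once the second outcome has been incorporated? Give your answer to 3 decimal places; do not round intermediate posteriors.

After '0': P(biased) = 0.25·0.8000 / (0.25·0.8000 + 0.5·0.2000) ≈ 0.6667
After '0': P(biased) = 0.25·0.6667 / (0.25·0.6667 + 0.5·0.3333) ≈ 0.5000

0.500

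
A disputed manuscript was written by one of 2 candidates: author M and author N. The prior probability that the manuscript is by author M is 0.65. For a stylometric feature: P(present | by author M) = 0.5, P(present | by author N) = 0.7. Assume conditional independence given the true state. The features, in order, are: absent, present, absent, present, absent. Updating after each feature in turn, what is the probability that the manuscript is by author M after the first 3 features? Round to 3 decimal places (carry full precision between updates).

0.787

After 'absent': P(author M) = 0.5·0.6500 / (0.5·0.6500 + 0.3·0.3500) ≈ 0.7558
After 'present': P(author M) = 0.5·0.7558 / (0.5·0.7558 + 0.7·0.2442) ≈ 0.6886
After 'absent': P(author M) = 0.5·0.6886 / (0.5·0.6886 + 0.3·0.3114) ≈ 0.7865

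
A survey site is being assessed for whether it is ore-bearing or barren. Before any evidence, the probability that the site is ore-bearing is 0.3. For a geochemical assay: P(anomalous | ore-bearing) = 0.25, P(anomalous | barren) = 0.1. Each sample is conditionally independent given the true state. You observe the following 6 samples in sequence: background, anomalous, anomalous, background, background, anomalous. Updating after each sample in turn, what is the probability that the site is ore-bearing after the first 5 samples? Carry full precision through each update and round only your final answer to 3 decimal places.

0.608

After 'background': P(ore) = 0.75·0.3000 / (0.75·0.3000 + 0.9·0.7000) ≈ 0.2632
After 'anomalous': P(ore) = 0.25·0.2632 / (0.25·0.2632 + 0.1·0.7368) ≈ 0.4717
After 'anomalous': P(ore) = 0.25·0.4717 / (0.25·0.4717 + 0.1·0.5283) ≈ 0.6906
After 'background': P(ore) = 0.75·0.6906 / (0.75·0.6906 + 0.9·0.3094) ≈ 0.6504
After 'background': P(ore) = 0.75·0.6504 / (0.75·0.6504 + 0.9·0.3496) ≈ 0.6079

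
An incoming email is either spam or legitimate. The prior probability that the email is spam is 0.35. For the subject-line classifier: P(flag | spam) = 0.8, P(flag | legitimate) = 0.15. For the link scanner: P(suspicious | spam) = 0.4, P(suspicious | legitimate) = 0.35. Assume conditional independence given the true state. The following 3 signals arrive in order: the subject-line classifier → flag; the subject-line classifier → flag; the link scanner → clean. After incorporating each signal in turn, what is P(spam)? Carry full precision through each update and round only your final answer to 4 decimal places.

0.9339

After the subject-line classifier='flag': P(spam) = 0.8·0.3500 / (0.8·0.3500 + 0.15·0.6500) ≈ 0.7417
After the subject-line classifier='flag': P(spam) = 0.8·0.7417 / (0.8·0.7417 + 0.15·0.2583) ≈ 0.9387
After the link scanner='clean': P(spam) = 0.6·0.9387 / (0.6·0.9387 + 0.65·0.0613) ≈ 0.9339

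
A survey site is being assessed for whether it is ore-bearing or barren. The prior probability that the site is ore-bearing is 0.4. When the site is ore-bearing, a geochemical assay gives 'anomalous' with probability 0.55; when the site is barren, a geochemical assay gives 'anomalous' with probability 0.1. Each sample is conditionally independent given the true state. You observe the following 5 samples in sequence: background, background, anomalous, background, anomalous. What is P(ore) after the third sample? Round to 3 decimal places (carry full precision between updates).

After 'background': P(ore) = 0.45·0.4000 / (0.45·0.4000 + 0.9·0.6000) ≈ 0.2500
After 'background': P(ore) = 0.45·0.2500 / (0.45·0.2500 + 0.9·0.7500) ≈ 0.1429
After 'anomalous': P(ore) = 0.55·0.1429 / (0.55·0.1429 + 0.1·0.8571) ≈ 0.4783

0.478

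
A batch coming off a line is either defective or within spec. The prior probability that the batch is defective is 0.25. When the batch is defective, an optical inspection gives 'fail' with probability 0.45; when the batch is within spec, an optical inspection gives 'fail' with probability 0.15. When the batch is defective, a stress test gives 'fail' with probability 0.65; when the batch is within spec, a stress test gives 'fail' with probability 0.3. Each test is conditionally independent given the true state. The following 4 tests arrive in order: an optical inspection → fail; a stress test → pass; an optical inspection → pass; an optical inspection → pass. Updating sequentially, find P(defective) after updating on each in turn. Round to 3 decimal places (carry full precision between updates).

Apply Bayes' rule sequentially, carrying P(defective) forward.
After an optical inspection='fail': P(defective) = 0.45·0.2500 / (0.45·0.2500 + 0.15·0.7500) ≈ 0.5000
After a stress test='pass': P(defective) = 0.35·0.5000 / (0.35·0.5000 + 0.7·0.5000) ≈ 0.3333
After an optical inspection='pass': P(defective) = 0.55·0.3333 / (0.55·0.3333 + 0.85·0.6667) ≈ 0.2444
After an optical inspection='pass': P(defective) = 0.55·0.2444 / (0.55·0.2444 + 0.85·0.7556) ≈ 0.1731

0.173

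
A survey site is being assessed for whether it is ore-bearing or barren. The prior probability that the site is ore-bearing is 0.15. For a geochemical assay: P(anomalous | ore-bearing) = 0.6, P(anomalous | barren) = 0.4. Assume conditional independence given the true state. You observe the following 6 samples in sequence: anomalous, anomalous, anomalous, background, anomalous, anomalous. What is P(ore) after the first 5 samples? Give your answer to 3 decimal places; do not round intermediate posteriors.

After 'anomalous': P(ore) = 0.6·0.1500 / (0.6·0.1500 + 0.4·0.8500) ≈ 0.2093
After 'anomalous': P(ore) = 0.6·0.2093 / (0.6·0.2093 + 0.4·0.7907) ≈ 0.2842
After 'anomalous': P(ore) = 0.6·0.2842 / (0.6·0.2842 + 0.4·0.7158) ≈ 0.3733
After 'background': P(ore) = 0.4·0.3733 / (0.4·0.3733 + 0.6·0.6267) ≈ 0.2842
After 'anomalous': P(ore) = 0.6·0.2842 / (0.6·0.2842 + 0.4·0.7158) ≈ 0.3733

0.373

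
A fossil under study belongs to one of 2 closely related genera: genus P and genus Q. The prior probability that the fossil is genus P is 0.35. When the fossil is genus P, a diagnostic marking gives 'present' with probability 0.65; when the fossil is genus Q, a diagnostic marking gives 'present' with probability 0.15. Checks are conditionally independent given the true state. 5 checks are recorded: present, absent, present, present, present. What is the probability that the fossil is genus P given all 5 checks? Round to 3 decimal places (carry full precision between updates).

0.987

After 'present': P(genus P) = 0.65·0.3500 / (0.65·0.3500 + 0.15·0.6500) ≈ 0.7000
After 'absent': P(genus P) = 0.35·0.7000 / (0.35·0.7000 + 0.85·0.3000) ≈ 0.4900
After 'present': P(genus P) = 0.65·0.4900 / (0.65·0.4900 + 0.15·0.5100) ≈ 0.8063
After 'present': P(genus P) = 0.65·0.8063 / (0.65·0.8063 + 0.15·0.1937) ≈ 0.9475
After 'present': P(genus P) = 0.65·0.9475 / (0.65·0.9475 + 0.15·0.0525) ≈ 0.9874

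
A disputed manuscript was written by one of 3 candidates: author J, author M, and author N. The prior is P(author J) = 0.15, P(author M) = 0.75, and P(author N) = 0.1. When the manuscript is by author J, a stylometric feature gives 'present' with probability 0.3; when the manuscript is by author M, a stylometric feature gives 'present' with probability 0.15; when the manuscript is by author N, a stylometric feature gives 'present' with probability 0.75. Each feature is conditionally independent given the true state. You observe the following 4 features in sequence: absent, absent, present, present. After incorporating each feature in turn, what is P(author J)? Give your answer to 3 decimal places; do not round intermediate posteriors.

0.296

Each posterior becomes the prior for the next update.
After 'absent': normaliser = 0.7·0.1500 + 0.85·0.7500 + 0.25·0.1000; P(author J) ≈ 0.1368, P(author M) ≈ 0.8306, P(author N) ≈ 0.0326
After 'absent': normaliser = 0.7·0.1368 + 0.85·0.8306 + 0.25·0.0326; P(author J) ≈ 0.1182, P(author M) ≈ 0.8717, P(author N) ≈ 0.0101
After 'present': normaliser = 0.3·0.1182 + 0.15·0.8717 + 0.75·0.0101; P(author J) ≈ 0.2041, P(author M) ≈ 0.7525, P(author N) ≈ 0.0434
After 'present': normaliser = 0.3·0.2041 + 0.15·0.7525 + 0.75·0.0434; P(author J) ≈ 0.2963, P(author M) ≈ 0.5462, P(author N) ≈ 0.1575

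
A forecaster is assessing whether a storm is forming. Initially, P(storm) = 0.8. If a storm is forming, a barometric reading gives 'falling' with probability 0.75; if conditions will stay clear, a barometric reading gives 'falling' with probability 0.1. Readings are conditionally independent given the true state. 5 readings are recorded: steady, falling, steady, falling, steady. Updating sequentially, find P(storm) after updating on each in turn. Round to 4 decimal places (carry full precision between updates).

0.8283

After 'steady': P(storm) = 0.25·0.8000 / (0.25·0.8000 + 0.9·0.2000) ≈ 0.5263
After 'falling': P(storm) = 0.75·0.5263 / (0.75·0.5263 + 0.1·0.4737) ≈ 0.8929
After 'steady': P(storm) = 0.25·0.8929 / (0.25·0.8929 + 0.9·0.1071) ≈ 0.6983
After 'falling': P(storm) = 0.75·0.6983 / (0.75·0.6983 + 0.1·0.3017) ≈ 0.9455
After 'steady': P(storm) = 0.25·0.9455 / (0.25·0.9455 + 0.9·0.0545) ≈ 0.8283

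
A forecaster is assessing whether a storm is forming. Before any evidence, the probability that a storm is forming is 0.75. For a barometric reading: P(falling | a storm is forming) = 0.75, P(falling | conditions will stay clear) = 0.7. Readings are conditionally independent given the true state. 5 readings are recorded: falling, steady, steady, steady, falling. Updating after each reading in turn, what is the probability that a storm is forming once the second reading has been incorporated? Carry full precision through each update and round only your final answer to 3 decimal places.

0.728

After 'falling': P(storm) = 0.75·0.7500 / (0.75·0.7500 + 0.7·0.2500) ≈ 0.7627
After 'steady': P(storm) = 0.25·0.7627 / (0.25·0.7627 + 0.3·0.2373) ≈ 0.7282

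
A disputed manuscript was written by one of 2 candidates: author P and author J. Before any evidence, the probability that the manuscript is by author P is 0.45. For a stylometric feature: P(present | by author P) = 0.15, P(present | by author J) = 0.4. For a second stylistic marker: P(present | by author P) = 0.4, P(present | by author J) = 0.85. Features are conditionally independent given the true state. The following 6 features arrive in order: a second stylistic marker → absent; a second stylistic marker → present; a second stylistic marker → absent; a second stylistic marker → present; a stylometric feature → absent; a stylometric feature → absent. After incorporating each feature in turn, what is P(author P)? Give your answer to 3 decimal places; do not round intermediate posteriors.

Apply Bayes' rule sequentially, carrying P(author P) forward.
After a second stylistic marker='absent': P(author P) = 0.6·0.4500 / (0.6·0.4500 + 0.15·0.5500) ≈ 0.7660
After a second stylistic marker='present': P(author P) = 0.4·0.7660 / (0.4·0.7660 + 0.85·0.2340) ≈ 0.6063
After a second stylistic marker='absent': P(author P) = 0.6·0.6063 / (0.6·0.6063 + 0.15·0.3937) ≈ 0.8603
After a second stylistic marker='present': P(author P) = 0.4·0.8603 / (0.4·0.8603 + 0.85·0.1397) ≈ 0.7435
After a stylometric feature='absent': P(author P) = 0.85·0.7435 / (0.85·0.7435 + 0.6·0.2565) ≈ 0.8042
After a stylometric feature='absent': P(author P) = 0.85·0.8042 / (0.85·0.8042 + 0.6·0.1958) ≈ 0.8533

0.853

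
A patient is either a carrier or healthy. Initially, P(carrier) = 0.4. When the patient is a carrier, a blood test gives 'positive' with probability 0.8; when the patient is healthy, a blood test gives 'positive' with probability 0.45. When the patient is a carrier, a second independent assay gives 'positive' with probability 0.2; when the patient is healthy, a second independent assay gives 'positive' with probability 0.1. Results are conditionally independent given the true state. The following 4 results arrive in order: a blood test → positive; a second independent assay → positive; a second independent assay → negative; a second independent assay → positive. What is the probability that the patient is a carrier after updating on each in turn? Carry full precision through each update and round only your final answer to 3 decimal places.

0.808

After a blood test='positive': P(carrier) = 0.8·0.4000 / (0.8·0.4000 + 0.45·0.6000) ≈ 0.5424
After a second independent assay='positive': P(carrier) = 0.2·0.5424 / (0.2·0.5424 + 0.1·0.4576) ≈ 0.7033
After a second independent assay='negative': P(carrier) = 0.8·0.7033 / (0.8·0.7033 + 0.9·0.2967) ≈ 0.6781
After a second independent assay='positive': P(carrier) = 0.2·0.6781 / (0.2·0.6781 + 0.1·0.3219) ≈ 0.8082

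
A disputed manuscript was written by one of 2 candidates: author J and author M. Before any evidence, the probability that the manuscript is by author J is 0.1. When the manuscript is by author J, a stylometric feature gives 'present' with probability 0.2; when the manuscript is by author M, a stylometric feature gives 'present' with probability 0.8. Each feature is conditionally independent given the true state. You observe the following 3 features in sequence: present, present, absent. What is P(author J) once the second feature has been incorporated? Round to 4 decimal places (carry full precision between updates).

After 'present': P(author J) = 0.2·0.1000 / (0.2·0.1000 + 0.8·0.9000) ≈ 0.0270
After 'present': P(author J) = 0.2·0.0270 / (0.2·0.0270 + 0.8·0.9730) ≈ 0.0069

0.0069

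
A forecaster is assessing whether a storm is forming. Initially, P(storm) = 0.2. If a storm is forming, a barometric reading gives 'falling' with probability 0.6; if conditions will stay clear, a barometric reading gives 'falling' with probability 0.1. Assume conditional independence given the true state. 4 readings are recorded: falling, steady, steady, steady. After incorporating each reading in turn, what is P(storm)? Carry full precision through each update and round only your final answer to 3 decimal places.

After 'falling': P(storm) = 0.6·0.2000 / (0.6·0.2000 + 0.1·0.8000) ≈ 0.6000
After 'steady': P(storm) = 0.4·0.6000 / (0.4·0.6000 + 0.9·0.4000) ≈ 0.4000
After 'steady': P(storm) = 0.4·0.4000 / (0.4·0.4000 + 0.9·0.6000) ≈ 0.2286
After 'steady': P(storm) = 0.4·0.2286 / (0.4·0.2286 + 0.9·0.7714) ≈ 0.1164

0.116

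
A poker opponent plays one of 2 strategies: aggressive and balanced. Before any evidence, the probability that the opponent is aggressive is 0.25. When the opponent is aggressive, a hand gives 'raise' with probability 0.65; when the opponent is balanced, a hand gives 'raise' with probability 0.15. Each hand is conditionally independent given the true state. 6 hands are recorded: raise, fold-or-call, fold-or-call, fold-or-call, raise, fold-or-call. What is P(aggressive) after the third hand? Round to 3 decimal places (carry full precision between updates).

0.197

After 'raise': P(aggressive) = 0.65·0.2500 / (0.65·0.2500 + 0.15·0.7500) ≈ 0.5909
After 'fold-or-call': P(aggressive) = 0.35·0.5909 / (0.35·0.5909 + 0.85·0.4091) ≈ 0.3730
After 'fold-or-call': P(aggressive) = 0.35·0.3730 / (0.35·0.3730 + 0.85·0.6270) ≈ 0.1967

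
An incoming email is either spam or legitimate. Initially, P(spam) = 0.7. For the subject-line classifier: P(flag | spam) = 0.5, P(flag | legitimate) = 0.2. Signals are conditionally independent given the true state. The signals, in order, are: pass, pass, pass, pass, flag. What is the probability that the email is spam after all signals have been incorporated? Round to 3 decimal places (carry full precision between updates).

After 'pass': P(spam) = 0.5·0.7000 / (0.5·0.7000 + 0.8·0.3000) ≈ 0.5932
After 'pass': P(spam) = 0.5·0.5932 / (0.5·0.5932 + 0.8·0.4068) ≈ 0.4768
After 'pass': P(spam) = 0.5·0.4768 / (0.5·0.4768 + 0.8·0.5232) ≈ 0.3629
After 'pass': P(spam) = 0.5·0.3629 / (0.5·0.3629 + 0.8·0.6371) ≈ 0.2626
After 'flag': P(spam) = 0.5·0.2626 / (0.5·0.2626 + 0.2·0.7374) ≈ 0.4709

0.471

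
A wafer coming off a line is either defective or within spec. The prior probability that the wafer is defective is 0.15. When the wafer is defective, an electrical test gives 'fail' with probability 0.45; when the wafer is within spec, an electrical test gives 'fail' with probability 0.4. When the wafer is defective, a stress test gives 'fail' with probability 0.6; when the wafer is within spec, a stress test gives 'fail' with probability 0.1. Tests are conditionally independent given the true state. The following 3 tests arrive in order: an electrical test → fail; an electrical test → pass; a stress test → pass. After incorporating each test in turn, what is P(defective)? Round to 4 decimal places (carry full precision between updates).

After an electrical test='fail': P(defective) = 0.45·0.1500 / (0.45·0.1500 + 0.4·0.8500) ≈ 0.1656
After an electrical test='pass': P(defective) = 0.55·0.1656 / (0.55·0.1656 + 0.6·0.8344) ≈ 0.1540
After a stress test='pass': P(defective) = 0.4·0.1540 / (0.4·0.1540 + 0.9·0.8460) ≈ 0.0748

0.0748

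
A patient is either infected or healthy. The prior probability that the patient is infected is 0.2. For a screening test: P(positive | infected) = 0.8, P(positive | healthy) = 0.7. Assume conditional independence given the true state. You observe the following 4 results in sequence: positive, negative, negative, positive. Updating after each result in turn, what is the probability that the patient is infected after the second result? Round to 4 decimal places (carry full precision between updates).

After 'positive': P(infected) = 0.8·0.2000 / (0.8·0.2000 + 0.7·0.8000) ≈ 0.2222
After 'negative': P(infected) = 0.2·0.2222 / (0.2·0.2222 + 0.3·0.7778) ≈ 0.1600

0.1600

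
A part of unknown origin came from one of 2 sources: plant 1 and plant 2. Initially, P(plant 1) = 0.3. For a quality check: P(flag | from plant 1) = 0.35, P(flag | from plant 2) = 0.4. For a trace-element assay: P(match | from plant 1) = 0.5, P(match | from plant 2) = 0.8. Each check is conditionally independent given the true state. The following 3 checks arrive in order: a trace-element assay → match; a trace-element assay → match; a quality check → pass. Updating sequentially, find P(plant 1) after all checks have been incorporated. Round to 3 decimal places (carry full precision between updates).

After a trace-element assay='match': P(plant 1) = 0.5·0.3000 / (0.5·0.3000 + 0.8·0.7000) ≈ 0.2113
After a trace-element assay='match': P(plant 1) = 0.5·0.2113 / (0.5·0.2113 + 0.8·0.7887) ≈ 0.1434
After a quality check='pass': P(plant 1) = 0.65·0.1434 / (0.65·0.1434 + 0.6·0.8566) ≈ 0.1535

0.154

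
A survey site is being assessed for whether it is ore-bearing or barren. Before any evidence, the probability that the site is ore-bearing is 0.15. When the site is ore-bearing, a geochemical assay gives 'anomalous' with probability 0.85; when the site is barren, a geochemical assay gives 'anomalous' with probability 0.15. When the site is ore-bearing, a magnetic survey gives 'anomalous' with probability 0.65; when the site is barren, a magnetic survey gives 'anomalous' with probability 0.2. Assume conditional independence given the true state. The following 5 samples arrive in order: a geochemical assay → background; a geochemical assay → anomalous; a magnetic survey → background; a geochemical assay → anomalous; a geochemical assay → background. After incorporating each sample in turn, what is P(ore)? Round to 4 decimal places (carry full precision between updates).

0.0717

After a geochemical assay='background': P(ore) = 0.15·0.1500 / (0.15·0.1500 + 0.85·0.8500) ≈ 0.0302
After a geochemical assay='anomalous': P(ore) = 0.85·0.0302 / (0.85·0.0302 + 0.15·0.9698) ≈ 0.1500
After a magnetic survey='background': P(ore) = 0.35·0.1500 / (0.35·0.1500 + 0.8·0.8500) ≈ 0.0717
After a geochemical assay='anomalous': P(ore) = 0.85·0.0717 / (0.85·0.0717 + 0.15·0.9283) ≈ 0.3043
After a geochemical assay='background': P(ore) = 0.15·0.3043 / (0.15·0.3043 + 0.85·0.6957) ≈ 0.0717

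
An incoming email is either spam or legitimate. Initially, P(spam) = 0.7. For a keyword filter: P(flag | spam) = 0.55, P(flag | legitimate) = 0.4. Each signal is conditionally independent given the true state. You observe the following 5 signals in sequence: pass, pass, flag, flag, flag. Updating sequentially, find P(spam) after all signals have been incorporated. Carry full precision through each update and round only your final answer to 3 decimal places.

After 'pass': P(spam) = 0.45·0.7000 / (0.45·0.7000 + 0.6·0.3000) ≈ 0.6364
After 'pass': P(spam) = 0.45·0.6364 / (0.45·0.6364 + 0.6·0.3636) ≈ 0.5676
After 'flag': P(spam) = 0.55·0.5676 / (0.55·0.5676 + 0.4·0.4324) ≈ 0.6435
After 'flag': P(spam) = 0.55·0.6435 / (0.55·0.6435 + 0.4·0.3565) ≈ 0.7128
After 'flag': P(spam) = 0.55·0.7128 / (0.55·0.7128 + 0.4·0.2872) ≈ 0.7733

0.773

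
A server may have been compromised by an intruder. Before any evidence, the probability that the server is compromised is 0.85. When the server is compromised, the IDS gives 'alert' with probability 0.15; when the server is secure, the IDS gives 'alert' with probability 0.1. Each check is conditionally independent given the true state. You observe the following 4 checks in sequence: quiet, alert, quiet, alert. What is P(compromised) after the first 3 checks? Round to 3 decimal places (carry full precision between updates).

Each posterior becomes the prior for the next update.
After 'quiet': P(compromised) = 0.85·0.8500 / (0.85·0.8500 + 0.9·0.1500) ≈ 0.8426
After 'alert': P(compromised) = 0.15·0.8426 / (0.15·0.8426 + 0.1·0.1574) ≈ 0.8892
After 'quiet': P(compromised) = 0.85·0.8892 / (0.85·0.8892 + 0.9·0.1108) ≈ 0.8835

0.883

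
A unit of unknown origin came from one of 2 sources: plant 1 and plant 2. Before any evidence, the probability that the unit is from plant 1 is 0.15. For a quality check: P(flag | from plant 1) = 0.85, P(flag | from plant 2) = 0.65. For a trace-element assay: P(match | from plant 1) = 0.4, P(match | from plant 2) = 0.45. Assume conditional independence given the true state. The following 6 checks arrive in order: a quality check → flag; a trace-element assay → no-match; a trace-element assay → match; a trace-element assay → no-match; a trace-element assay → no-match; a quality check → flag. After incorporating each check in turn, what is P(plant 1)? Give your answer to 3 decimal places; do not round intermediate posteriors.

After a quality check='flag': P(plant 1) = 0.85·0.1500 / (0.85·0.1500 + 0.65·0.8500) ≈ 0.1875
After a trace-element assay='no-match': P(plant 1) = 0.6·0.1875 / (0.6·0.1875 + 0.55·0.8125) ≈ 0.2011
After a trace-element assay='match': P(plant 1) = 0.4·0.2011 / (0.4·0.2011 + 0.45·0.7989) ≈ 0.1829
After a trace-element assay='no-match': P(plant 1) = 0.6·0.1829 / (0.6·0.1829 + 0.55·0.8171) ≈ 0.1962
After a trace-element assay='no-match': P(plant 1) = 0.6·0.1962 / (0.6·0.1962 + 0.55·0.8038) ≈ 0.2103
After a quality check='flag': P(plant 1) = 0.85·0.2103 / (0.85·0.2103 + 0.65·0.7897) ≈ 0.2583

0.258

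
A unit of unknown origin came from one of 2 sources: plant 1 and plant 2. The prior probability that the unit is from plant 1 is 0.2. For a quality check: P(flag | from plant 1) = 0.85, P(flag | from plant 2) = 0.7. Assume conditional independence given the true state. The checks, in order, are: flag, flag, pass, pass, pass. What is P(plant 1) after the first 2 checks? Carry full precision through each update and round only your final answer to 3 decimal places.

0.269

After 'flag': P(plant 1) = 0.85·0.2000 / (0.85·0.2000 + 0.7·0.8000) ≈ 0.2329
After 'flag': P(plant 1) = 0.85·0.2329 / (0.85·0.2329 + 0.7·0.7671) ≈ 0.2693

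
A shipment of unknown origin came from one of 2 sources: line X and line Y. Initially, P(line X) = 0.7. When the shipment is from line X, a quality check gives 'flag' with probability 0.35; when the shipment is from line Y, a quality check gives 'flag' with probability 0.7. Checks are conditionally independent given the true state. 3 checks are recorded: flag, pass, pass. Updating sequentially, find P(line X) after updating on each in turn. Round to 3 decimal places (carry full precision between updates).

0.846

Each posterior becomes the prior for the next update.
After 'flag': P(line X) = 0.35·0.7000 / (0.35·0.7000 + 0.7·0.3000) ≈ 0.5385
After 'pass': P(line X) = 0.65·0.5385 / (0.65·0.5385 + 0.3·0.4615) ≈ 0.7165
After 'pass': P(line X) = 0.65·0.7165 / (0.65·0.7165 + 0.3·0.2835) ≈ 0.8456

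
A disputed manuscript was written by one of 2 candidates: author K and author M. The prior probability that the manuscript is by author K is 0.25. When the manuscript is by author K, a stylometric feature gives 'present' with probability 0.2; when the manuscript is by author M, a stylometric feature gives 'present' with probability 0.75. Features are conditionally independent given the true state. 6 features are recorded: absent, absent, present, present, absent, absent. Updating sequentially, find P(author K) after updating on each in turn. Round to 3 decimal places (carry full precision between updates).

0.713

Apply Bayes' rule sequentially, carrying P(author K) forward.
After 'absent': P(author K) = 0.8·0.2500 / (0.8·0.2500 + 0.25·0.7500) ≈ 0.5161
After 'absent': P(author K) = 0.8·0.5161 / (0.8·0.5161 + 0.25·0.4839) ≈ 0.7734
After 'present': P(author K) = 0.2·0.7734 / (0.2·0.7734 + 0.75·0.2266) ≈ 0.4765
After 'present': P(author K) = 0.2·0.4765 / (0.2·0.4765 + 0.75·0.5235) ≈ 0.1953
After 'absent': P(author K) = 0.8·0.1953 / (0.8·0.1953 + 0.25·0.8047) ≈ 0.4372
After 'absent': P(author K) = 0.8·0.4372 / (0.8·0.4372 + 0.25·0.5628) ≈ 0.7131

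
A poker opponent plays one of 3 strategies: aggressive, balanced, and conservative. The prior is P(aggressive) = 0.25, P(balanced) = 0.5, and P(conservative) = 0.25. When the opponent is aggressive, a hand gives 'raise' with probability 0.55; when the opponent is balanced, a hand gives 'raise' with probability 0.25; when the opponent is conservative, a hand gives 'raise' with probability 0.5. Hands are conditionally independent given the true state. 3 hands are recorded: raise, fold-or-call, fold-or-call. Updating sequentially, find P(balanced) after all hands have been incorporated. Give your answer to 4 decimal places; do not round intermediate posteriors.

0.5433

After 'raise': normaliser = 0.55·0.2500 + 0.25·0.5000 + 0.5·0.2500; P(aggressive) ≈ 0.3548, P(balanced) ≈ 0.3226, P(conservative) ≈ 0.3226
After 'fold-or-call': normaliser = 0.45·0.3548 + 0.75·0.3226 + 0.5·0.3226; P(aggressive) ≈ 0.2837, P(balanced) ≈ 0.4298, P(conservative) ≈ 0.2865
After 'fold-or-call': normaliser = 0.45·0.2837 + 0.75·0.4298 + 0.5·0.2865; P(aggressive) ≈ 0.2152, P(balanced) ≈ 0.5433, P(conservative) ≈ 0.2415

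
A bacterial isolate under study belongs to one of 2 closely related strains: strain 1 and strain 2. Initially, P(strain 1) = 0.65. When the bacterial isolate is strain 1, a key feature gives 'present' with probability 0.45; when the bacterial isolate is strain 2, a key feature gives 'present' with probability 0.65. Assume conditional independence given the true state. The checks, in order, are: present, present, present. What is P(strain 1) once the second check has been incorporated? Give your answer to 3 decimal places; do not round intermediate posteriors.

After 'present': P(strain 1) = 0.45·0.6500 / (0.45·0.6500 + 0.65·0.3500) ≈ 0.5625
After 'present': P(strain 1) = 0.45·0.5625 / (0.45·0.5625 + 0.65·0.4375) ≈ 0.4709

0.471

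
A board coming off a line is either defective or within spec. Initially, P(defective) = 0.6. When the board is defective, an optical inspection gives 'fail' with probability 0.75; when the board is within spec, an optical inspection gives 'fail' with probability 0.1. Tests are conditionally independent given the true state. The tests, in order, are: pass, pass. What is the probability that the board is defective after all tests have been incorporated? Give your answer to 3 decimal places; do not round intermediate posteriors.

0.104

Apply Bayes' rule sequentially, carrying P(defective) forward.
After 'pass': P(defective) = 0.25·0.6000 / (0.25·0.6000 + 0.9·0.4000) ≈ 0.2941
After 'pass': P(defective) = 0.25·0.2941 / (0.25·0.2941 + 0.9·0.7059) ≈ 0.1037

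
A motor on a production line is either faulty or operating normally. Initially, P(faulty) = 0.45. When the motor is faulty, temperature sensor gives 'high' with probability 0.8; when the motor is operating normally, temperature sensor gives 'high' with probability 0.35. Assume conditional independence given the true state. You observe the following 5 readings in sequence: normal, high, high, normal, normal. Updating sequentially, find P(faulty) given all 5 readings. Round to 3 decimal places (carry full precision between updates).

After 'normal': P(faulty) = 0.2·0.4500 / (0.2·0.4500 + 0.65·0.5500) ≈ 0.2011
After 'high': P(faulty) = 0.8·0.2011 / (0.8·0.2011 + 0.35·0.7989) ≈ 0.3653
After 'high': P(faulty) = 0.8·0.3653 / (0.8·0.3653 + 0.35·0.6347) ≈ 0.5681
After 'normal': P(faulty) = 0.2·0.5681 / (0.2·0.5681 + 0.65·0.4319) ≈ 0.2881
After 'normal': P(faulty) = 0.2·0.2881 / (0.2·0.2881 + 0.65·0.7119) ≈ 0.1107

0.111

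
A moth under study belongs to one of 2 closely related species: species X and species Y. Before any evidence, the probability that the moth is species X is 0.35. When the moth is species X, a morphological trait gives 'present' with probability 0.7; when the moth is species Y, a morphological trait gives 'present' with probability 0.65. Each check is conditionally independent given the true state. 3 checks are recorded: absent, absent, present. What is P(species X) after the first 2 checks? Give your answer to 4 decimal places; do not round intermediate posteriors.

0.2835

Apply Bayes' rule sequentially, carrying P(species X) forward.
After 'absent': P(species X) = 0.3·0.3500 / (0.3·0.3500 + 0.35·0.6500) ≈ 0.3158
After 'absent': P(species X) = 0.3·0.3158 / (0.3·0.3158 + 0.35·0.6842) ≈ 0.2835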